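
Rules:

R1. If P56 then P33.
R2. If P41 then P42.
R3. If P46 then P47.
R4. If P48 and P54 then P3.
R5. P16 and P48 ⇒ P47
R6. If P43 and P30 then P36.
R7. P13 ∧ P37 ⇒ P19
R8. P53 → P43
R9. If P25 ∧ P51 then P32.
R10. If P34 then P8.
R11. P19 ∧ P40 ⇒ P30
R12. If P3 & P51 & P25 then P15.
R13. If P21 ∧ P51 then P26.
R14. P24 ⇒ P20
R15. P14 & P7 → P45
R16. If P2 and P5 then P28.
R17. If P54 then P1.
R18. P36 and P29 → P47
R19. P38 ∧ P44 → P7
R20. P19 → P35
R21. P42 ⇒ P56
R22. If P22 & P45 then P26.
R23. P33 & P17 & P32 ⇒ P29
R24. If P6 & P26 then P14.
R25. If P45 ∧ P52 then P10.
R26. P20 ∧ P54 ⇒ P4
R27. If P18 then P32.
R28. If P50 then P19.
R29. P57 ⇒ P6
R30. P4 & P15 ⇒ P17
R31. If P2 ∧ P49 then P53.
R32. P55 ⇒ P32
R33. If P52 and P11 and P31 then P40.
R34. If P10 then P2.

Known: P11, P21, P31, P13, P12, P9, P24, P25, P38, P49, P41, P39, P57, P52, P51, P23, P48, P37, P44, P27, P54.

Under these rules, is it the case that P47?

Yes

P42  (by R2: P41)
P3  (by R4: P48, P54)
P19  (by R7: P13, P37)
P32  (by R9: P25, P51)
P15  (by R12: P3, P51, P25)
P26  (by R13: P21, P51)
P20  (by R14: P24)
P7  (by R19: P38, P44)
P56  (by R21: P42)
P4  (by R26: P20, P54)
P6  (by R29: P57)
P17  (by R30: P4, P15)
P40  (by R33: P52, P11, P31)
P33  (by R1: P56)
P30  (by R11: P19, P40)
P29  (by R23: P33, P17, P32)
P14  (by R24: P6, P26)
P45  (by R15: P14, P7)
P10  (by R25: P45, P52)
P2  (by R34: P10)
P53  (by R31: P2, P49)
P43  (by R8: P53)
P36  (by R6: P43, P30)
P47  (by R18: P36, P29)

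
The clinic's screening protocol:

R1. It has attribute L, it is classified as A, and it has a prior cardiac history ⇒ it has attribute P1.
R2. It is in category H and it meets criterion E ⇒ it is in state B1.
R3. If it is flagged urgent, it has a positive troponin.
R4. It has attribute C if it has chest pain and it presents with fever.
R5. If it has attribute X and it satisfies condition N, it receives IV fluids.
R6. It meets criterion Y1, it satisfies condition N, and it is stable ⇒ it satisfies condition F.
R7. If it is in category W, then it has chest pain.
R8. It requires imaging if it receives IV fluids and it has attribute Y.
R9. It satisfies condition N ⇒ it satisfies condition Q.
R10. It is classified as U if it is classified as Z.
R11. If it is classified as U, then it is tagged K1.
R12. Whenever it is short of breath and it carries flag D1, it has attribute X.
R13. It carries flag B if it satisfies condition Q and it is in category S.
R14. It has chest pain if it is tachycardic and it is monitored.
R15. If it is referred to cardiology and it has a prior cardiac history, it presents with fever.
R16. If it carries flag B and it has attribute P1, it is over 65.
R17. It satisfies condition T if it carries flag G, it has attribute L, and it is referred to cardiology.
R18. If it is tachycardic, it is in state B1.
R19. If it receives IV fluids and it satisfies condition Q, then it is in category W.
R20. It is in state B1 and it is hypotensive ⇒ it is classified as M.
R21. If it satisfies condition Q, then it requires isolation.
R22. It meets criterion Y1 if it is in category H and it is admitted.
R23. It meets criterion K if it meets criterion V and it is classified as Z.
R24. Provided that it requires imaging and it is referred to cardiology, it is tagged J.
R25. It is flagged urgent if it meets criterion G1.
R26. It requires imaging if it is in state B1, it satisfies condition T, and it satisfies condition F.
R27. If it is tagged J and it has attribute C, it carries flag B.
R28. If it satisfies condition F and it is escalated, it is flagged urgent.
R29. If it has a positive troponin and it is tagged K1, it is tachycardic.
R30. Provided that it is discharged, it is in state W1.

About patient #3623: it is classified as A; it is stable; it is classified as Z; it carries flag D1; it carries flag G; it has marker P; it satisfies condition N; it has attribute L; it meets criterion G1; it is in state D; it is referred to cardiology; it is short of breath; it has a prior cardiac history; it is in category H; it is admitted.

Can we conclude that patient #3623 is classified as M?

No

Forward chaining from the given facts derives: has attribute P1, satisfies condition Q, is classified as U, is tagged K1, has attribute X, presents with fever, satisfies condition T, requires isolation, meets criterion Y1, is flagged urgent, has a positive troponin, receives IV fluids, satisfies condition F, is in category W, is tachycardic, has chest pain, is in state B1, requires imaging, has attribute C, is tagged J, carries flag B, is over 65.
The only rule concluding "it is classified as M" is R20, which needs "it is hypotensive"; that is never established.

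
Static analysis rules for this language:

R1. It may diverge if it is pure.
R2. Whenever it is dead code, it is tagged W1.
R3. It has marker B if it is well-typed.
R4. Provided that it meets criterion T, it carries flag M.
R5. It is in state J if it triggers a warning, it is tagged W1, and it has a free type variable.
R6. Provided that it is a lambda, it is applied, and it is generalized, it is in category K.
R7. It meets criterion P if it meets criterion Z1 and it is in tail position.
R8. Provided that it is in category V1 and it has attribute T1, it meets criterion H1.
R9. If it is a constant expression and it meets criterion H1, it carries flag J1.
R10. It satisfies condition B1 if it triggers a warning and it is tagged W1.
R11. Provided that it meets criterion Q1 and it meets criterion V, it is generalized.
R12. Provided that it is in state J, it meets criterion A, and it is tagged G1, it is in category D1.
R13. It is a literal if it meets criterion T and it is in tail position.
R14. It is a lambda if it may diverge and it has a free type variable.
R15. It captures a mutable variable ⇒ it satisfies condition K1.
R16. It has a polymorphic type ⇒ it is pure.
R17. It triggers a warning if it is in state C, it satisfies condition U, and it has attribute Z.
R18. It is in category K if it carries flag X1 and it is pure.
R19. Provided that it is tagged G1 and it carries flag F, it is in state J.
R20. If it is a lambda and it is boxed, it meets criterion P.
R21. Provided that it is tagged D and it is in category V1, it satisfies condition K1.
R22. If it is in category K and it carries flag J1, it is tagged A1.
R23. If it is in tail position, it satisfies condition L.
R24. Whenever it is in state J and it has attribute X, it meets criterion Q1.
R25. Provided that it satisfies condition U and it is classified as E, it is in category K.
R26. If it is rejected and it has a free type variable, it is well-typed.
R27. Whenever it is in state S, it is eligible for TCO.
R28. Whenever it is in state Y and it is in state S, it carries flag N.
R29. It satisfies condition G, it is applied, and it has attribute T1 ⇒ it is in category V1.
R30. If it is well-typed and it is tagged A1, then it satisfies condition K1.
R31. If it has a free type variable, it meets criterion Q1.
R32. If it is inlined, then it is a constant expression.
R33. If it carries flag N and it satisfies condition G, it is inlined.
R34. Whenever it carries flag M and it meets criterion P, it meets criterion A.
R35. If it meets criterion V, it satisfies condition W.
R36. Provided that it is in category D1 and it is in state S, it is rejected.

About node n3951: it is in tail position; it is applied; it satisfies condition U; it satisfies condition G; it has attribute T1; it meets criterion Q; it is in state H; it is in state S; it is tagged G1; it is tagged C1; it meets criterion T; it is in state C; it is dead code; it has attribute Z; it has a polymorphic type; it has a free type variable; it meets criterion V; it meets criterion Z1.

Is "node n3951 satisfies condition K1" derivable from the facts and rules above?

Forward chaining from the given facts derives: is tagged W1, carries flag M, meets criterion P, is a literal, is pure, triggers a warning, satisfies condition L, is eligible for TCO, is in category V1, meets criterion Q1, meets criterion A, satisfies condition W, may diverge, is in state J, meets criterion H1, satisfies condition B1, is generalized, is in category D1, is a lambda, is rejected, is in category K, is well-typed, has marker B.
Rules concluding "it satisfies condition K1": R15 needs "it captures a mutable variable"; R21 needs "it is tagged D"; R30 needs "it is tagged A1" — none of these are established.

No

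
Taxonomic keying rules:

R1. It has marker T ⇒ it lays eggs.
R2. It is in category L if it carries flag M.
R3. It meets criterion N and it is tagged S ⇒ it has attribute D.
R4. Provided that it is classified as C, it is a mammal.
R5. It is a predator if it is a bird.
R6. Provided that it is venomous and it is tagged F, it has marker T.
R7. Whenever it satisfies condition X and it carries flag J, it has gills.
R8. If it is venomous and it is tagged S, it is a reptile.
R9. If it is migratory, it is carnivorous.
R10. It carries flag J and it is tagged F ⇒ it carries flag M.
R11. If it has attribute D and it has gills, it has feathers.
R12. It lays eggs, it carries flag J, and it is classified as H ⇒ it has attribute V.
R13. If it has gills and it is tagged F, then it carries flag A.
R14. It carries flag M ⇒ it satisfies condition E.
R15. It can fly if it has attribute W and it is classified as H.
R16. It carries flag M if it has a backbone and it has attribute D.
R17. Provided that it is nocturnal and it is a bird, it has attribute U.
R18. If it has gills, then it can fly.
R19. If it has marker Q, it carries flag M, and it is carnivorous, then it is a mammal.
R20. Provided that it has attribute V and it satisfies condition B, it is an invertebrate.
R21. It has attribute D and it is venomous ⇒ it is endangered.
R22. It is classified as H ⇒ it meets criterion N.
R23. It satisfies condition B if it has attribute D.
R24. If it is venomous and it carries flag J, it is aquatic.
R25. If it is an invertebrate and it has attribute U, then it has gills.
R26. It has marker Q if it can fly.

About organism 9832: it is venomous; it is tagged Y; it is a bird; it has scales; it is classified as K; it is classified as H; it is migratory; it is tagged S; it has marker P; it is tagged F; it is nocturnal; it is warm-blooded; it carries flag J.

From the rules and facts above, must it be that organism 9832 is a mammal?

Yes

By R6 (it is venomous, it is tagged F): it has marker T.
By R9 (it is migratory): it is carnivorous.
By R10 (it carries flag J, it is tagged F): it carries flag M.
By R17 (it is nocturnal, it is a bird): it has attribute U.
By R22 (it is classified as H): it meets criterion N.
By R1 (it has marker T): it lays eggs.
By R3 (it meets criterion N, it is tagged S): it has attribute D.
By R12 (it lays eggs, it carries flag J, it is classified as H): it has attribute V.
By R23 (it has attribute D): it satisfies condition B.
By R20 (it has attribute V, it satisfies condition B): it is an invertebrate.
By R25 (it is an invertebrate, it has attribute U): it has gills.
By R18 (it has gills): it can fly.
By R26 (it can fly): it has marker Q.
By R19 (it has marker Q, it carries flag M, it is carnivorous): it is a mammal.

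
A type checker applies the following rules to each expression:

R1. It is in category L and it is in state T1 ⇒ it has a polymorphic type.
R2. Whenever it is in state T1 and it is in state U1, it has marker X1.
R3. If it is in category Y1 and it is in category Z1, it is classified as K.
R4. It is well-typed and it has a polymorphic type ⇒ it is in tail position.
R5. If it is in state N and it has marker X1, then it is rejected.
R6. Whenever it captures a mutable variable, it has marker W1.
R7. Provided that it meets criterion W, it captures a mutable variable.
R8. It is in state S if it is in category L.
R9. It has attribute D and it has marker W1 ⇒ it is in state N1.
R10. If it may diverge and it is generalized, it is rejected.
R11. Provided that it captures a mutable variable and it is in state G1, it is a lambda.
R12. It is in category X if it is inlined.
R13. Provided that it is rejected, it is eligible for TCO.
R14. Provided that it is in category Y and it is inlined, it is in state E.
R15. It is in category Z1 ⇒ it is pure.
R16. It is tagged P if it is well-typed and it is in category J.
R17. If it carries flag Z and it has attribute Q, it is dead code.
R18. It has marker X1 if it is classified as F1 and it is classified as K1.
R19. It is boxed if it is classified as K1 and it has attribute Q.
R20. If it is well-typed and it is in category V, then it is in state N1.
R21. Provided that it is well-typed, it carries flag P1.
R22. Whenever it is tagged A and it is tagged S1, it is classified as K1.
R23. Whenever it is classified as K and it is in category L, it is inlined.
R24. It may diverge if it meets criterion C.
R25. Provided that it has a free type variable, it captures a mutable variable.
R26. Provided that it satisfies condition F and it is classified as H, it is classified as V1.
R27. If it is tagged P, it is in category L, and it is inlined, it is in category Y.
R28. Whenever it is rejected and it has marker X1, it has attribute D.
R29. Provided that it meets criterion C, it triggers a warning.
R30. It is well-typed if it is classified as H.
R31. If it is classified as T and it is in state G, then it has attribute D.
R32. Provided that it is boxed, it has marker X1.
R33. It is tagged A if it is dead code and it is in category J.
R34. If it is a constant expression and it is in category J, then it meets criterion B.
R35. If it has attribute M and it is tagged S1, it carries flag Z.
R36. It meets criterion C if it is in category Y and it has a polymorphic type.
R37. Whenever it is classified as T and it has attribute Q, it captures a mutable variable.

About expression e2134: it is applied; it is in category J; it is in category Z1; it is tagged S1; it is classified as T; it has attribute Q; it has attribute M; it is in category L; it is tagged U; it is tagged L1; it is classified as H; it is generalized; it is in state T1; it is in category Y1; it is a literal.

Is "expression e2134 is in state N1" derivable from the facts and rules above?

Yes

By R1 (it is in category L, it is in state T1): it has a polymorphic type.
By R3 (it is in category Y1, it is in category Z1): it is classified as K.
By R23 (it is classified as K, it is in category L): it is inlined.
By R30 (it is classified as H): it is well-typed.
By R35 (it has attribute M, it is tagged S1): it carries flag Z.
By R37 (it is classified as T, it has attribute Q): it captures a mutable variable.
By R6 (it captures a mutable variable): it has marker W1.
By R16 (it is well-typed, it is in category J): it is tagged P.
By R17 (it carries flag Z, it has attribute Q): it is dead code.
By R27 (it is tagged P, it is in category L, it is inlined): it is in category Y.
By R33 (it is dead code, it is in category J): it is tagged A.
By R36 (it is in category Y, it has a polymorphic type): it meets criterion C.
By R22 (it is tagged A, it is tagged S1): it is classified as K1.
By R24 (it meets criterion C): it may diverge.
By R10 (it may diverge, it is generalized): it is rejected.
By R19 (it is classified as K1, it has attribute Q): it is boxed.
By R32 (it is boxed): it has marker X1.
By R28 (it is rejected, it has marker X1): it has attribute D.
By R9 (it has attribute D, it has marker W1): it is in state N1.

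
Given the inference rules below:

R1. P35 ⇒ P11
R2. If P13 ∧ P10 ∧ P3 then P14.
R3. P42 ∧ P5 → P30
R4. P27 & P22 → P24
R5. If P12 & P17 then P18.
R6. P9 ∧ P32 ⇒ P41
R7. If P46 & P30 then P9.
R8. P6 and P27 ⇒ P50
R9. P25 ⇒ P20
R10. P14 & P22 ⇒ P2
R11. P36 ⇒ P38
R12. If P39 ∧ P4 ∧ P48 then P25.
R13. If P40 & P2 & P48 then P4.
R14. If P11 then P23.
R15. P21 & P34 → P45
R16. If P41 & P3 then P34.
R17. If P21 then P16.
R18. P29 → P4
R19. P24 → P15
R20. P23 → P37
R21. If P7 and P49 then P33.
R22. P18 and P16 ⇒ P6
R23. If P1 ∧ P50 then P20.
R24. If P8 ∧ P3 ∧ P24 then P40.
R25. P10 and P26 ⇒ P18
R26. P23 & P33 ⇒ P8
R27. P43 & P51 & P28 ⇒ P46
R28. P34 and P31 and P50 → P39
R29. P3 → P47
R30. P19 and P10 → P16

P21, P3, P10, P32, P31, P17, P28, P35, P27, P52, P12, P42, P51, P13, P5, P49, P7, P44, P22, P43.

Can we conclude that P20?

Forward chaining from the given facts derives: P11, P14, P30, P24, P18, P2, P23, P16, P15, P37, P33, P6, P8, P46, P47, P9, P50, P40, P41, P34, P39, P45.
Rules concluding P20: R9 needs P25; R23 needs P1 — none of these are established.

No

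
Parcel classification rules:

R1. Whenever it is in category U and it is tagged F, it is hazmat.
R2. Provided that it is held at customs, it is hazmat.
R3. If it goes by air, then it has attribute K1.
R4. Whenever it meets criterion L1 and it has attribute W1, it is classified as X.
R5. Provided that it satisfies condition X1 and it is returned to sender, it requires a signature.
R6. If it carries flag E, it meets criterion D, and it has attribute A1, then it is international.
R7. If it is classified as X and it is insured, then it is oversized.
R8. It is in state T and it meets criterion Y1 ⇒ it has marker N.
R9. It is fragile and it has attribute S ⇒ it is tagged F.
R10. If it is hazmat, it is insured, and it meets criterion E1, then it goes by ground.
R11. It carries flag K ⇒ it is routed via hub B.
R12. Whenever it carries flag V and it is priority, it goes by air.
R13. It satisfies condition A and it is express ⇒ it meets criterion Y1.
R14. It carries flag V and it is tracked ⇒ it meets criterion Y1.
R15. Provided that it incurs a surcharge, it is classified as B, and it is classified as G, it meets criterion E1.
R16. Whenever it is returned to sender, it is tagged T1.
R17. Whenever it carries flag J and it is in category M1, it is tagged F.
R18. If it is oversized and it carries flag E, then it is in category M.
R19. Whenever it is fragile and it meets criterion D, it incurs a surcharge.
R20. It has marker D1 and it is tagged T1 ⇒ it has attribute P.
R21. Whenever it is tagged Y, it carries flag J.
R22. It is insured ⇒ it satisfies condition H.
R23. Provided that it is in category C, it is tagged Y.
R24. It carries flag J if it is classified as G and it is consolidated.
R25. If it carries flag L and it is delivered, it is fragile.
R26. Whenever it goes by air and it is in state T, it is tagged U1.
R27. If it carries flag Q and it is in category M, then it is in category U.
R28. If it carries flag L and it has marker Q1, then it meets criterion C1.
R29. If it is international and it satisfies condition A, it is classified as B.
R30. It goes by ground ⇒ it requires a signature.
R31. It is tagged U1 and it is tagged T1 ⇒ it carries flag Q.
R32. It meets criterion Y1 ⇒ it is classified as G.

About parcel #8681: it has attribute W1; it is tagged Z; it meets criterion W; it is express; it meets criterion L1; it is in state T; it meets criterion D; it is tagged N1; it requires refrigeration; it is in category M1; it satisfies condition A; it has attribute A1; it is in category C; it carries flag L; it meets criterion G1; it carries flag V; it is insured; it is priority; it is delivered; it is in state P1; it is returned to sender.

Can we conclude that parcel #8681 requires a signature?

Forward chaining from the given facts derives: is classified as X, is oversized, goes by air, meets criterion Y1, is tagged T1, satisfies condition H, is tagged Y, is fragile, is tagged U1, carries flag Q, is classified as G, has attribute K1, has marker N, incurs a surcharge, carries flag J, is tagged F.
Rules concluding "it requires a signature": R5 needs "it satisfies condition X1"; R30 needs "it goes by ground" — none of these are established.

No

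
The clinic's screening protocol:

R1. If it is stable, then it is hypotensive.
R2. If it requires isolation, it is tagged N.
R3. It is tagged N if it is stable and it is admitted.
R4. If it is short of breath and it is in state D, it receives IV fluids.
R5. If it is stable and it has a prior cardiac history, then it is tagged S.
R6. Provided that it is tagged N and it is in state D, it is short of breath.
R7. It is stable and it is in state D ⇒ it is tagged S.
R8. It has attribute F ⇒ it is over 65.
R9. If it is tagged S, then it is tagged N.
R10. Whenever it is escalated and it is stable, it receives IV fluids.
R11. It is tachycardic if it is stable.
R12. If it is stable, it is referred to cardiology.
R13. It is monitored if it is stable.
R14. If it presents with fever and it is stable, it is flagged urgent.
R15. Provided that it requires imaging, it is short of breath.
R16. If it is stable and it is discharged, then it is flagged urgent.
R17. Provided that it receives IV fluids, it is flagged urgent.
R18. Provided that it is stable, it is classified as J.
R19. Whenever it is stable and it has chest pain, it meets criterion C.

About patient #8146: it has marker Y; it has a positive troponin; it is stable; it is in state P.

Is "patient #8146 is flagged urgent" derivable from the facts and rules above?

Forward chaining from the given facts derives: is hypotensive, is tachycardic, is referred to cardiology, is monitored, is classified as J.
Rules concluding "it is flagged urgent": R14 needs "it presents with fever"; R16 needs "it is discharged"; R17 needs "it receives IV fluids" — none of these are established.

No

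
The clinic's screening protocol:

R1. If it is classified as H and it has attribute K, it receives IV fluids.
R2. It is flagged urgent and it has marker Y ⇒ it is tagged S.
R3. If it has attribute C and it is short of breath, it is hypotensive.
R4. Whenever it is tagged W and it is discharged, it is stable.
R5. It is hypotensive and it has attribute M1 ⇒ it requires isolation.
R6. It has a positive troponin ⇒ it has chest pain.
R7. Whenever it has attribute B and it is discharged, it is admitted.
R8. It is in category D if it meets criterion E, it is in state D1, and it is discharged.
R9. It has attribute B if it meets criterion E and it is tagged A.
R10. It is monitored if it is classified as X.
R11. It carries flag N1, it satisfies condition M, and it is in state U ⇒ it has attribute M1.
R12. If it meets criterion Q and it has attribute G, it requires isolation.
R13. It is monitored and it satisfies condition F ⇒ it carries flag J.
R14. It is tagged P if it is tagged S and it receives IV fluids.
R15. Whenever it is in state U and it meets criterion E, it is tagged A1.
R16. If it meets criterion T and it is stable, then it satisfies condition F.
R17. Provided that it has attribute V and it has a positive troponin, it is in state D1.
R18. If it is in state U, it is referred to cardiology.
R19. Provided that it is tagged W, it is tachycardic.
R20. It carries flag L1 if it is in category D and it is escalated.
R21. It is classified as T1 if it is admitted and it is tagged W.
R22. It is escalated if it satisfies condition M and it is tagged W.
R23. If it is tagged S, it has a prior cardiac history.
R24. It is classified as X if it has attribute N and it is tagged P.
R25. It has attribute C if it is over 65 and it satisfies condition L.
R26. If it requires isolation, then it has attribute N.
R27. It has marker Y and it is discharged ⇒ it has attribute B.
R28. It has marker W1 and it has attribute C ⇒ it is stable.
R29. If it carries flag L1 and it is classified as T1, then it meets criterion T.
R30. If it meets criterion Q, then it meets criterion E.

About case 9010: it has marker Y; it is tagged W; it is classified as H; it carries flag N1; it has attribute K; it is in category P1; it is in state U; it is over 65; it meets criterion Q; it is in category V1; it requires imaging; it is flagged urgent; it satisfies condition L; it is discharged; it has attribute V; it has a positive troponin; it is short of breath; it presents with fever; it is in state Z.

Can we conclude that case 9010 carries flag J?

Forward chaining from the given facts derives: receives IV fluids, is tagged S, is stable, has chest pain, is tagged P, is in state D1, is referred to cardiology, is tachycardic, has a prior cardiac history, has attribute C, has attribute B, meets criterion E, is hypotensive, is admitted, is in category D, is tagged A1, is classified as T1.
The only rule concluding "it carries flag J" is R13, which needs "it is monitored"; that is never established.

No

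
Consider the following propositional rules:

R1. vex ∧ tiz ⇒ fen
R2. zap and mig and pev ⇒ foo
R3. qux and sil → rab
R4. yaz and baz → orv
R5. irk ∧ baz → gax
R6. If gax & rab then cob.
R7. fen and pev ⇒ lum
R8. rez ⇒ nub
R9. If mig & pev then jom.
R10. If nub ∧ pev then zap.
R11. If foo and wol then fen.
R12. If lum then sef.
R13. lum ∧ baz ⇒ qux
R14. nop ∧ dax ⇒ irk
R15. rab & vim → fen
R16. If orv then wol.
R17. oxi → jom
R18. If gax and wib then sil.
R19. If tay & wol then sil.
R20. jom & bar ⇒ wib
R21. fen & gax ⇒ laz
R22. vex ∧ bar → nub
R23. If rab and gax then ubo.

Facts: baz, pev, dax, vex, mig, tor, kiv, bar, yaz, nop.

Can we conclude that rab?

orv  (by R4: yaz, baz)
jom  (by R9: mig, pev)
irk  (by R14: nop, dax)
wol  (by R16: orv)
wib  (by R20: jom, bar)
nub  (by R22: vex, bar)
gax  (by R5: irk, baz)
zap  (by R10: nub, pev)
sil  (by R18: gax, wib)
foo  (by R2: zap, mig, pev)
fen  (by R11: foo, wol)
lum  (by R7: fen, pev)
qux  (by R13: lum, baz)
rab  (by R3: qux, sil)

Yes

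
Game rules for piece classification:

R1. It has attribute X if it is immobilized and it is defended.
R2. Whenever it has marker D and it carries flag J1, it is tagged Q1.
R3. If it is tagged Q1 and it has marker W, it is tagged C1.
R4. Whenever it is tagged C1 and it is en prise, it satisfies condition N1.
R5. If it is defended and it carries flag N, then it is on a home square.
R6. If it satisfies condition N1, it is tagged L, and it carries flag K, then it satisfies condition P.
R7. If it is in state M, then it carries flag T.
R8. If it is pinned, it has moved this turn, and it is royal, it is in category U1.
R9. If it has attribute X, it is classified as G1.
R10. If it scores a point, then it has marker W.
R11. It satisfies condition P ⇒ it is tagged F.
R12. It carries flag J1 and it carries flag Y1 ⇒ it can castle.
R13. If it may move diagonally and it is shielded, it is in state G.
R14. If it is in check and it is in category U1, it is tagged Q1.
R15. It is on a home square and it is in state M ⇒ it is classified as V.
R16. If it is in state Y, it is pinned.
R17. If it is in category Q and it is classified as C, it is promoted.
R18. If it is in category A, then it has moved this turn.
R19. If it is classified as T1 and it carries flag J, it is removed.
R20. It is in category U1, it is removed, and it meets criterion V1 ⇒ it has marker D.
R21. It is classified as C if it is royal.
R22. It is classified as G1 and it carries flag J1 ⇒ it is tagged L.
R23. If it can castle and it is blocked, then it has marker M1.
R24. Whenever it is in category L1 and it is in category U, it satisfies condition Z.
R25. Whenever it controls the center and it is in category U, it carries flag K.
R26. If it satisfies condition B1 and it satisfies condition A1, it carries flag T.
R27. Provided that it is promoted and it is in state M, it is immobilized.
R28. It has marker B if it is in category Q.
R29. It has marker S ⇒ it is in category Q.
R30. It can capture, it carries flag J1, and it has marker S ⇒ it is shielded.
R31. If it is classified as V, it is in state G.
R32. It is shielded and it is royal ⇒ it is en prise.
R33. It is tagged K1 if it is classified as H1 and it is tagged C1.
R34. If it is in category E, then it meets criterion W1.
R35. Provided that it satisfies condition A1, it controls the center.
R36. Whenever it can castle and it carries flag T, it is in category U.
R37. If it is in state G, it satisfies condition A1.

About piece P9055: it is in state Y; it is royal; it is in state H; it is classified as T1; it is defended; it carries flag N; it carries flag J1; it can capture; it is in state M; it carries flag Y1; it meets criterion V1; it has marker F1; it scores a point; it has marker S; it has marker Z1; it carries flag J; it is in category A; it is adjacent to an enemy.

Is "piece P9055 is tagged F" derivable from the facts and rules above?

Yes

By R5 (it is defended, it carries flag N): it is on a home square.
By R7 (it is in state M): it carries flag T.
By R10 (it scores a point): it has marker W.
By R12 (it carries flag J1, it carries flag Y1): it can castle.
By R15 (it is on a home square, it is in state M): it is classified as V.
By R16 (it is in state Y): it is pinned.
By R18 (it is in category A): it has moved this turn.
By R19 (it is classified as T1, it carries flag J): it is removed.
By R21 (it is royal): it is classified as C.
By R29 (it has marker S): it is in category Q.
By R30 (it can capture, it carries flag J1, it has marker S): it is shielded.
By R31 (it is classified as V): it is in state G.
By R32 (it is shielded, it is royal): it is en prise.
By R36 (it can castle, it carries flag T): it is in category U.
By R37 (it is in state G): it satisfies condition A1.
By R8 (it is pinned, it has moved this turn, it is royal): it is in category U1.
By R17 (it is in category Q, it is classified as C): it is promoted.
By R20 (it is in category U1, it is removed, it meets criterion V1): it has marker D.
By R27 (it is promoted, it is in state M): it is immobilized.
By R35 (it satisfies condition A1): it controls the center.
By R1 (it is immobilized, it is defended): it has attribute X.
By R2 (it has marker D, it carries flag J1): it is tagged Q1.
By R3 (it is tagged Q1, it has marker W): it is tagged C1.
By R4 (it is tagged C1, it is en prise): it satisfies condition N1.
By R9 (it has attribute X): it is classified as G1.
By R22 (it is classified as G1, it carries flag J1): it is tagged L.
By R25 (it controls the center, it is in category U): it carries flag K.
By R6 (it satisfies condition N1, it is tagged L, it carries flag K): it satisfies condition P.
By R11 (it satisfies condition P): it is tagged F.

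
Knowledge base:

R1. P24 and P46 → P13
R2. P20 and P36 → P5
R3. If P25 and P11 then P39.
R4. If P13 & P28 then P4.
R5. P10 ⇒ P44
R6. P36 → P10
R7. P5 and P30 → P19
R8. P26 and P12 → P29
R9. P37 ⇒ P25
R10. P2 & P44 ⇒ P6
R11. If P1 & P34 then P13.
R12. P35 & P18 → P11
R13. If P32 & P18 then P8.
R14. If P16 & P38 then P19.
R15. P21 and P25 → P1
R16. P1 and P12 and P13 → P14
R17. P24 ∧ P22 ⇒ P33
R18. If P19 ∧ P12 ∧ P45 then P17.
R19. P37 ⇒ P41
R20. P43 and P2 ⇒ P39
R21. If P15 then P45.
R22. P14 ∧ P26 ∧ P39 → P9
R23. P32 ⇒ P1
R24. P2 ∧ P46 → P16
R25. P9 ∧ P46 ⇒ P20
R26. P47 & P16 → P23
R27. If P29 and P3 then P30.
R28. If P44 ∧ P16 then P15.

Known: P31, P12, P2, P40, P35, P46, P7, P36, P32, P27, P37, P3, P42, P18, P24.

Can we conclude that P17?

No

Forward chaining from the given facts derives: P13, P10, P25, P11, P8, P41, P1, P16, P39, P44, P6, P14, P15, P45.
The only rule concluding P17 is R18, which needs P19; that is never established.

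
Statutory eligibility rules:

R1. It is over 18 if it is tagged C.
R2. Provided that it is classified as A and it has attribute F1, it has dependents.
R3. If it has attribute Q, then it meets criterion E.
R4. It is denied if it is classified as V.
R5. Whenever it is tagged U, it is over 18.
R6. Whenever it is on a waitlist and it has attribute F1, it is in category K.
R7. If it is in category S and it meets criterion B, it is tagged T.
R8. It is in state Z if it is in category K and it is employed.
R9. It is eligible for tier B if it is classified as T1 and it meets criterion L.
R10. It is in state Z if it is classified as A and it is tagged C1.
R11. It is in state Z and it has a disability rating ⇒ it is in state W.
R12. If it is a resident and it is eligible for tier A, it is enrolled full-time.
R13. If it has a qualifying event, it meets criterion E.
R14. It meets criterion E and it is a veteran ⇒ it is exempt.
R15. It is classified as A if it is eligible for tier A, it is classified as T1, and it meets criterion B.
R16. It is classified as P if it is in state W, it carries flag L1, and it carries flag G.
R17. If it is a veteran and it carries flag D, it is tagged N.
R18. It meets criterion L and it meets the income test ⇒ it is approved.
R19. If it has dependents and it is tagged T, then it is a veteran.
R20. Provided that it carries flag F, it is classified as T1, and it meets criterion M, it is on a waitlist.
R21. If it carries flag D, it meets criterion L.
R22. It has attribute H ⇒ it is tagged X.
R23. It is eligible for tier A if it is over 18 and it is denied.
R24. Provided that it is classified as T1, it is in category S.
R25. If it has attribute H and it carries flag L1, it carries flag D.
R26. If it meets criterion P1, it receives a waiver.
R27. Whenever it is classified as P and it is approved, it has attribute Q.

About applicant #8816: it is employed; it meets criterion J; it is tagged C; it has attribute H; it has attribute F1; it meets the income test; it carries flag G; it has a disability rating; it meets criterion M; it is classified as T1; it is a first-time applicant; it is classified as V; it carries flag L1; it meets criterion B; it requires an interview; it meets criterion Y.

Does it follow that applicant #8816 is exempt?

Forward chaining from the given facts derives: is over 18, is denied, is tagged X, is eligible for tier A, is in category S, carries flag D, is tagged T, is classified as A, meets criterion L, has dependents, is eligible for tier B, is approved, is a veteran, is tagged N.
The only rule concluding "it is exempt" is R14, which needs "it meets criterion E"; that is never established.

No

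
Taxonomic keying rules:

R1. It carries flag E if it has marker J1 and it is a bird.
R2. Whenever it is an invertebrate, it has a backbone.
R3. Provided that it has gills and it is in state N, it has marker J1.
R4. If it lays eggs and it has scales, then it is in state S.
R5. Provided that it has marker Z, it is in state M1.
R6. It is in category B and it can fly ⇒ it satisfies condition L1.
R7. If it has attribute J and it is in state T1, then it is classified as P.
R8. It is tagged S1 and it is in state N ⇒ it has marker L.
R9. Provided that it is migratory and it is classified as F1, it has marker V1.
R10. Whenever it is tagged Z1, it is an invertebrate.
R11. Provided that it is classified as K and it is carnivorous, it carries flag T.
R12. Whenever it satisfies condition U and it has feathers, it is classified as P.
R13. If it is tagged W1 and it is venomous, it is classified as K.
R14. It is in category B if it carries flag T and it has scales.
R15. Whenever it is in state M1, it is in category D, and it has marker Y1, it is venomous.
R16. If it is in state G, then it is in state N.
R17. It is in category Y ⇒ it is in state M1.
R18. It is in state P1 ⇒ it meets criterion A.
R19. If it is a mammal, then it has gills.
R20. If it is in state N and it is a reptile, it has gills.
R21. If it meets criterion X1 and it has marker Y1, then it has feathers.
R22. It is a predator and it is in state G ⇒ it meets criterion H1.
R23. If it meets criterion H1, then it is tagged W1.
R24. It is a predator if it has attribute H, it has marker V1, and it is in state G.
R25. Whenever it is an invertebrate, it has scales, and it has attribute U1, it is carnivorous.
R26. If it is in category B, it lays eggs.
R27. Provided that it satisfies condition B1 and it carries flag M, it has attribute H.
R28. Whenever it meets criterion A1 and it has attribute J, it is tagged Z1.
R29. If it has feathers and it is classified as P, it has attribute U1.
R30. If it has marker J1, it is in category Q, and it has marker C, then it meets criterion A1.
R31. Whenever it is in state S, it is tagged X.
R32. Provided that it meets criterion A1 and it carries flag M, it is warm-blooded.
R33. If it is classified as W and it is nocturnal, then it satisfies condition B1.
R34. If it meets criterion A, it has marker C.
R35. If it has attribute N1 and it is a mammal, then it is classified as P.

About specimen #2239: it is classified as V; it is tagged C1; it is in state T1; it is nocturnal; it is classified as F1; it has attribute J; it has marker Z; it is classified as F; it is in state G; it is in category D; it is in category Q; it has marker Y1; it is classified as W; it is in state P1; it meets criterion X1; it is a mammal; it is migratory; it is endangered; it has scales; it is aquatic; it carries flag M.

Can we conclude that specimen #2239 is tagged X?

By R5 (it has marker Z): it is in state M1.
By R7 (it has attribute J, it is in state T1): it is classified as P.
By R9 (it is migratory, it is classified as F1): it has marker V1.
By R15 (it is in state M1, it is in category D, it has marker Y1): it is venomous.
By R16 (it is in state G): it is in state N.
By R18 (it is in state P1): it meets criterion A.
By R19 (it is a mammal): it has gills.
By R21 (it meets criterion X1, it has marker Y1): it has feathers.
By R29 (it has feathers, it is classified as P): it has attribute U1.
By R33 (it is classified as W, it is nocturnal): it satisfies condition B1.
By R34 (it meets criterion A): it has marker C.
By R3 (it has gills, it is in state N): it has marker J1.
By R27 (it satisfies condition B1, it carries flag M): it has attribute H.
By R30 (it has marker J1, it is in category Q, it has marker C): it meets criterion A1.
By R24 (it has attribute H, it has marker V1, it is in state G): it is a predator.
By R28 (it meets criterion A1, it has attribute J): it is tagged Z1.
By R10 (it is tagged Z1): it is an invertebrate.
By R22 (it is a predator, it is in state G): it meets criterion H1.
By R23 (it meets criterion H1): it is tagged W1.
By R25 (it is an invertebrate, it has scales, it has attribute U1): it is carnivorous.
By R13 (it is tagged W1, it is venomous): it is classified as K.
By R11 (it is classified as K, it is carnivorous): it carries flag T.
By R14 (it carries flag T, it has scales): it is in category B.
By R26 (it is in category B): it lays eggs.
By R4 (it lays eggs, it has scales): it is in state S.
By R31 (it is in state S): it is tagged X.

Yes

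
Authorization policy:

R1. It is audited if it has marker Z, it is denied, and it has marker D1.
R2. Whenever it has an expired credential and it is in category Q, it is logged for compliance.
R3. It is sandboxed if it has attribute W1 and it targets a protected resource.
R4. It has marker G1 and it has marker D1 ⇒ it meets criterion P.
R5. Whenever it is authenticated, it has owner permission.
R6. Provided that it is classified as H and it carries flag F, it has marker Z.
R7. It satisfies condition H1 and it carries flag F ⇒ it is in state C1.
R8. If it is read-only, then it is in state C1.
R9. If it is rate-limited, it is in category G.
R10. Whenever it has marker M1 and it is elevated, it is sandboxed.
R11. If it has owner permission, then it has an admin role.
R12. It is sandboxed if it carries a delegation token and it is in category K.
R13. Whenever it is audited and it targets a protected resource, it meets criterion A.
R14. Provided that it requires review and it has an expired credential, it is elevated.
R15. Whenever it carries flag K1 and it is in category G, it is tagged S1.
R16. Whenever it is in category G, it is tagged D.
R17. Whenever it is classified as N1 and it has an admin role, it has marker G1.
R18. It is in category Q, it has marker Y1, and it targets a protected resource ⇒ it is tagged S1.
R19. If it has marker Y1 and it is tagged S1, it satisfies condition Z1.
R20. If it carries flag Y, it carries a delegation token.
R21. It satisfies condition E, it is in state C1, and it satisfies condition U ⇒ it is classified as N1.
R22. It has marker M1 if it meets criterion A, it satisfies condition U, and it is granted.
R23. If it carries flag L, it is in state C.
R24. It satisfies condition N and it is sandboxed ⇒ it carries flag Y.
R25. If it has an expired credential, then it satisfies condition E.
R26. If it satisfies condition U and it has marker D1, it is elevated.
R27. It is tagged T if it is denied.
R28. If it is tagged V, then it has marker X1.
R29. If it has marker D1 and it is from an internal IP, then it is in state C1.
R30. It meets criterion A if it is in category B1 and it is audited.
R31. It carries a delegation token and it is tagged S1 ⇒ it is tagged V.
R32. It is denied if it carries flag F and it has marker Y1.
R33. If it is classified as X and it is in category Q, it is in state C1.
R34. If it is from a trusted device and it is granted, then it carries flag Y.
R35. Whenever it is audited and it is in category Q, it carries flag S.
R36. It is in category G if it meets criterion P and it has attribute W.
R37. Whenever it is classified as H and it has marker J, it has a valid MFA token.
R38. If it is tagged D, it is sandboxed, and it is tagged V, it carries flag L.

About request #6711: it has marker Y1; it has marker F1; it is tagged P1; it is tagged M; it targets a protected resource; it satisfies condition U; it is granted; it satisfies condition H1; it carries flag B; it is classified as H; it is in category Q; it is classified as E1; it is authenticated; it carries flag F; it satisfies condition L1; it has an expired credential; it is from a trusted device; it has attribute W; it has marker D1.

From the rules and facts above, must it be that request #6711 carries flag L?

By R5 (it is authenticated): it has owner permission.
By R6 (it is classified as H, it carries flag F): it has marker Z.
By R7 (it satisfies condition H1, it carries flag F): it is in state C1.
By R11 (it has owner permission): it has an admin role.
By R18 (it is in category Q, it has marker Y1, it targets a protected resource): it is tagged S1.
By R25 (it has an expired credential): it satisfies condition E.
By R26 (it satisfies condition U, it has marker D1): it is elevated.
By R32 (it carries flag F, it has marker Y1): it is denied.
By R34 (it is from a trusted device, it is granted): it carries flag Y.
By R1 (it has marker Z, it is denied, it has marker D1): it is audited.
By R13 (it is audited, it targets a protected resource): it meets criterion A.
By R20 (it carries flag Y): it carries a delegation token.
By R21 (it satisfies condition E, it is in state C1, it satisfies condition U): it is classified as N1.
By R22 (it meets criterion A, it satisfies condition U, it is granted): it has marker M1.
By R31 (it carries a delegation token, it is tagged S1): it is tagged V.
By R10 (it has marker M1, it is elevated): it is sandboxed.
By R17 (it is classified as N1, it has an admin role): it has marker G1.
By R4 (it has marker G1, it has marker D1): it meets criterion P.
By R36 (it meets criterion P, it has attribute W): it is in category G.
By R16 (it is in category G): it is tagged D.
By R38 (it is tagged D, it is sandboxed, it is tagged V): it carries flag L.

Yes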